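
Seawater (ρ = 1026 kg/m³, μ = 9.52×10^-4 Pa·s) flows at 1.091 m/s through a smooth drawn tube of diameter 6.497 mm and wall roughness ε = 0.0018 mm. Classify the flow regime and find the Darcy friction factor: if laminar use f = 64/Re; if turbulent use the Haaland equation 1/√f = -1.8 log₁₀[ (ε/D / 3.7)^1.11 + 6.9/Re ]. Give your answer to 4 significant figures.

f ≈ 0.03358

Re = ρVD/μ = 1026·1.091·0.006497/0.000952 = 7639.
Re > 4000 → turbulent. ε/D = 1.8e-06/0.006497 = 0.000277; Haaland: 1/√f = -1.8 log₁₀[2.63e-05 + 0.000903] = 5.457, so f = 0.03358.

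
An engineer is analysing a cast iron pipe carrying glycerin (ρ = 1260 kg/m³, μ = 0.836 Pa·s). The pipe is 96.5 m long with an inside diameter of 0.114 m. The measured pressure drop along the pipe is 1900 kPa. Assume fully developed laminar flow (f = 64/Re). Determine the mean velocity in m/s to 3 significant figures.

For laminar flow, f = 64/Re with Re = ρVD/μ, so Darcy-Weisbach reduces to ΔP = 32μLV/D². Solving for V: V = ΔP·D²/(32μL) = 1.9e+06·(0.114)²/(32·0.836·96.5) = 9.565 m/s.
Check: Re = ρVD/μ = 1260·9.565·0.114/0.836 = 1643 < 2300, so the laminar assumption holds.

V ≈ 9.56 m/s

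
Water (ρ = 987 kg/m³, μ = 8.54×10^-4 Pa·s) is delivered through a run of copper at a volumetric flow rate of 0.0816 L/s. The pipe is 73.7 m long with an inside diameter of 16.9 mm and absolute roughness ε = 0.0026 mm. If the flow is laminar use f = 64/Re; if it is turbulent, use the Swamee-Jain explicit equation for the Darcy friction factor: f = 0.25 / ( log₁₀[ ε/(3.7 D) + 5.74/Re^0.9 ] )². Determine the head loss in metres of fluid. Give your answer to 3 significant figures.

Q = 0.0816 L/s = 0.0816/1000 = 8.16e-05 m³/s.
Cross-sectional area A = πD²/4 = π(0.0169)²/4 = 0.0002243 m²; mean velocity V = Q/A = 8.16e-05/0.0002243 = 0.3638 m/s.
Reynolds number Re = ρVD/μ = 987 · 0.3638 · 0.0169 / 0.000854 = 7105.
Re > 4000 → turbulent. Relative roughness ε/D = 2.6e-06/0.0169 = 0.000154. Swamee-Jain: f = 0.25/(log₁₀[0.000154/3.7 + 5.74/7105^0.9])² = 0.25/(log₁₀[4.16e-05 + 0.00196])² = 0.25/(-2.698)² = 0.03433.
Darcy-Weisbach: ΔP = f(L/D)(ρV²/2) = 0.03433·(73.7/0.0169)·(987·0.3638²/2) = 0.03433·4361·65.3 = 9778 Pa.
Head loss h_f = ΔP/(ρg) = 9778/(987·9.81) = 1.01 m.

h_f ≈ 1.01 m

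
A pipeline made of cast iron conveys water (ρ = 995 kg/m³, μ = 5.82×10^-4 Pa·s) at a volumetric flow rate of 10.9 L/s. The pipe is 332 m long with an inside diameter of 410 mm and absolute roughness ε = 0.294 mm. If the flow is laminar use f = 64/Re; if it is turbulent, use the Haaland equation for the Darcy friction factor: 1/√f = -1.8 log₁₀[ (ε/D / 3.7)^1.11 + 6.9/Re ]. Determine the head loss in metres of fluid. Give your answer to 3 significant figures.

h_f ≈ 0.00631 m

Q = 10.9 L/s = 10.9/1000 = 0.0109 m³/s.
Cross-sectional area A = πD²/4 = π(0.41)²/4 = 0.132 m²; mean velocity V = Q/A = 0.0109/0.132 = 0.08256 m/s.
Reynolds number Re = ρVD/μ = 995 · 0.08256 · 0.41 / 0.000582 = 5.787e+04.
Re > 4000 → turbulent. Relative roughness ε/D = 0.000294/0.41 = 0.000717. Haaland: 1/√f = -1.8 log₁₀[(0.000717/3.7)^1.11 + 6.9/5.787e+04] = -1.8 log₁₀[7.57e-05 + 0.000119] = 6.678, so f = 0.02242.
Darcy-Weisbach: ΔP = f(L/D)(ρV²/2) = 0.02242·(332/0.41)·(995·0.08256²/2) = 0.02242·809.8·3.391 = 61.57 Pa.
Head loss h_f = ΔP/(ρg) = 61.57/(995·9.81) = 0.00631 m.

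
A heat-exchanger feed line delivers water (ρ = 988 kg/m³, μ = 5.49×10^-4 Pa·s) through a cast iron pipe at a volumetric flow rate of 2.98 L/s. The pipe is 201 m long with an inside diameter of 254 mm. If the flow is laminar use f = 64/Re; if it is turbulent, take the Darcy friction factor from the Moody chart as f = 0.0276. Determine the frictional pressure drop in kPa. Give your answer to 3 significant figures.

Q = 2.98 L/s = 2.98/1000 = 0.00298 m³/s.
Cross-sectional area A = πD²/4 = π(0.254)²/4 = 0.05067 m²; mean velocity V = Q/A = 0.00298/0.05067 = 0.05881 m/s.
Reynolds number Re = ρVD/μ = 988 · 0.05881 · 0.254 / 0.000549 = 2.688e+04.
Re > 4000 → turbulent; use the Moody-chart value f = 0.0276.
Darcy-Weisbach: ΔP = f(L/D)(ρV²/2) = 0.0276·(201/0.254)·(988·0.05881²/2) = 0.0276·791.3·1.709 = 37.32 Pa.
ΔP = 37.32 Pa = 0.0373 kPa.

ΔP ≈ 0.0373 kPa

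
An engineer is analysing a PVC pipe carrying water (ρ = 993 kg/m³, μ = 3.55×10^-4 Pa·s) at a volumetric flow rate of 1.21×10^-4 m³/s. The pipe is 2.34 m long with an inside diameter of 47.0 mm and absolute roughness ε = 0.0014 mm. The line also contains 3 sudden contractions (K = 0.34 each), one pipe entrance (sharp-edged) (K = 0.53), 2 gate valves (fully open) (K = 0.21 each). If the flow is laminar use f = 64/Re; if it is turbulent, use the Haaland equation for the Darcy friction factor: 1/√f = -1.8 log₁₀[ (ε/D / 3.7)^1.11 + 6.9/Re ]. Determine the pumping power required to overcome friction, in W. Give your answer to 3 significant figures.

Cross-sectional area A = πD²/4 = π(0.047)²/4 = 0.001735 m²; mean velocity V = Q/A = 0.000121/0.001735 = 0.06974 m/s.
Reynolds number Re = ρVD/μ = 993 · 0.06974 · 0.047 / 0.000355 = 9169.
Re > 4000 → turbulent. Relative roughness ε/D = 1.4e-06/0.047 = 2.98e-05. Haaland: 1/√f = -1.8 log₁₀[(2.98e-05/3.7)^1.11 + 6.9/9169] = -1.8 log₁₀[2.22e-06 + 0.000753] = 5.62, so f = 0.03166.
Total minor-loss coefficient ΣK = 3·0.34 + 1·0.53 + 2·0.21 = 1.97.
ΔP = [f·L/D + ΣK]·(ρV²/2) = [0.03166·2.34/0.047 + 1.97]·(993·0.06974²/2) = [1.576 + 1.97]·2.415 = 8.564 Pa.
Pumping power P = QΔP = 0.000121·8.564 = 0.001036 W = 0.00104 W.

P ≈ 0.00104 W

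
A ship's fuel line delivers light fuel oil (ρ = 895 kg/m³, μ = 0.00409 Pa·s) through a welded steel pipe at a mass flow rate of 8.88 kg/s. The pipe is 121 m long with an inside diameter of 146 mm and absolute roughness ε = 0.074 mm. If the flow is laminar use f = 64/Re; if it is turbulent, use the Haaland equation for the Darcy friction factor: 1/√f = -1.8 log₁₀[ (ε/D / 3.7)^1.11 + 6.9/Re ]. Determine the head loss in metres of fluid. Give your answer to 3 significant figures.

h_f ≈ 0.401 m

A = πD²/4 = π(0.146)²/4 = 0.01674 m²; mean velocity V = ṁ/(ρA) = 8.88/(895 · 0.01674) = 0.5926 m/s.
Reynolds number Re = ρVD/μ = 895 · 0.5926 · 0.146 / 0.00409 = 1.893e+04.
Re > 4000 → turbulent. Relative roughness ε/D = 7.4e-05/0.146 = 0.000507. Haaland: 1/√f = -1.8 log₁₀[(0.000507/3.7)^1.11 + 6.9/1.893e+04] = -1.8 log₁₀[5.15e-05 + 0.000364] = 6.086, so f = 0.027.
Darcy-Weisbach: ΔP = f(L/D)(ρV²/2) = 0.027·(121/0.146)·(895·0.5926²/2) = 0.027·828.8·157.2 = 3517 Pa.
Head loss h_f = ΔP/(ρg) = 3517/(895·9.81) = 0.401 m.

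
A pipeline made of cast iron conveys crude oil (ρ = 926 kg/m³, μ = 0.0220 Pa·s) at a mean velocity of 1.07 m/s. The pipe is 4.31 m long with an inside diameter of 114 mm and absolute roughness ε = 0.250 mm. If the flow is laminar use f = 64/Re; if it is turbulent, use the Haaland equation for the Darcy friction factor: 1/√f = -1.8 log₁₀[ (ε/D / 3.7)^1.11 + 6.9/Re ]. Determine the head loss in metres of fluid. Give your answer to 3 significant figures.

Reynolds number Re = ρVD/μ = 926 · 1.07 · 0.114 / 0.022 = 5134.
Re > 4000 → turbulent. Relative roughness ε/D = 0.00025/0.114 = 0.00219. Haaland: 1/√f = -1.8 log₁₀[(0.00219/3.7)^1.11 + 6.9/5134] = -1.8 log₁₀[0.000262 + 0.00134] = 5.03, so f = 0.03953.
Darcy-Weisbach: ΔP = f(L/D)(ρV²/2) = 0.03953·(4.31/0.114)·(926·1.07²/2) = 0.03953·37.81·530.1 = 792.2 Pa.
Head loss h_f = ΔP/(ρg) = 792.2/(926·9.81) = 0.0872 m.

h_f ≈ 0.0872 m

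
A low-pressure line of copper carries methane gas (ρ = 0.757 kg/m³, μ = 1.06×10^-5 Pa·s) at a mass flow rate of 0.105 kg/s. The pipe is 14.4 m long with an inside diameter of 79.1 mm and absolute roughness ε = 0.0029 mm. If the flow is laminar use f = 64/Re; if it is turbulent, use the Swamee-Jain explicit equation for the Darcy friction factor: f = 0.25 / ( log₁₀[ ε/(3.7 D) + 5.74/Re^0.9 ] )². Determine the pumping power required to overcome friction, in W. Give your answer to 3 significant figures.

A = πD²/4 = π(0.0791)²/4 = 0.004914 m²; mean velocity V = ṁ/(ρA) = 0.105/(0.757 · 0.004914) = 28.23 m/s.
Reynolds number Re = ρVD/μ = 0.757 · 28.23 · 0.0791 / 1.06e-05 = 1.594e+05.
Re > 4000 → turbulent. Relative roughness ε/D = 2.9e-06/0.0791 = 3.67e-05. Swamee-Jain: f = 0.25/(log₁₀[3.67e-05/3.7 + 5.74/1.594e+05^0.9])² = 0.25/(log₁₀[9.91e-06 + 0.000119])² = 0.25/(-3.889)² = 0.01653.
Darcy-Weisbach: ΔP = f(L/D)(ρV²/2) = 0.01653·(14.4/0.0791)·(0.757·28.23²/2) = 0.01653·182·301.6 = 907.5 Pa.
Q = ṁ/ρ = 0.105/0.757 = 0.1387 m³/s.
Pumping power P = QΔP = 0.1387·907.5 = 125.9 W = 126 W.

P ≈ 126 W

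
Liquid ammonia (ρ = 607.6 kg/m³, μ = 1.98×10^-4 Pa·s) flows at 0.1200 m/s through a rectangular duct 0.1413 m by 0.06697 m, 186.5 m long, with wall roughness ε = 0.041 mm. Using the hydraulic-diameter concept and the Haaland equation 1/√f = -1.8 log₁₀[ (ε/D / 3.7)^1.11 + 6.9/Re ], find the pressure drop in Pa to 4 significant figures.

ΔP ≈ 213.9 Pa

Hydraulic diameter D_h = 4A/P = 4·(0.1413·0.06697)/(2·(0.1413+0.06697)) = 0.03785/0.4165 = 0.09087 m.
Re = ρVD_h/μ = 607.6·0.12·0.09087/0.000198 = 3.346e+04.
ε/D_h = 4.1e-05/0.09087 = 0.000451; Haaland gives 1/√f = -1.8 log₁₀[4.53e-05+0.000206] = 6.479, so f = 0.02382.
ΔP = f(L/D_h)(ρV²/2) = 0.02382·186.5/0.09087·4.375 = 213.9 Pa.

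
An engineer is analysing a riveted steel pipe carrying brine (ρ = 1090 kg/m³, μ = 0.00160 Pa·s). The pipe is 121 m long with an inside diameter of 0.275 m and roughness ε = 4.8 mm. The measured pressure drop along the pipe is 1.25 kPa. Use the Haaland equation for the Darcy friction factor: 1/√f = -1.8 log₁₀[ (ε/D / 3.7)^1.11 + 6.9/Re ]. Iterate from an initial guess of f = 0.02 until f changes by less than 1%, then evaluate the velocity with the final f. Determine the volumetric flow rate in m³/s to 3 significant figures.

Q ≈ 0.0198 m³/s

Rearranging Darcy-Weisbach: V = √(2·ΔP·D/(f·L·ρ)). With ε/D = 0.0048/0.275 = 0.0175, iterate starting from f = 0.02:
  f = 0.02 → V = √(2·1250·0.275/(0.02·121·1090)) = 0.5105 m/s; Re = ρVD/μ = 9.564e+04; f → 0.04672
  f = 0.04672 → V = 0.334 m/s; Re = 6.258e+04; f → 0.04694
Converged (Δf/f < 1%). With the final f = 0.04694: V = √(2·1250·0.275/(0.04694·121·1090)) = 0.3332 m/s.
Q = V·A = 0.3332·(π/4·0.275²) = 0.01979 m³/s = 0.0198 m³/s.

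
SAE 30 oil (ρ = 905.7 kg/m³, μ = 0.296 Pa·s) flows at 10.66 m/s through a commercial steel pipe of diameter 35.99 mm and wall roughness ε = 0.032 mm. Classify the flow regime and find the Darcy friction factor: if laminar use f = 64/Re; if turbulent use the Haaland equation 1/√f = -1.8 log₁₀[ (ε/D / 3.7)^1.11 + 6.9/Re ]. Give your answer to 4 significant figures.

f ≈ 0.05452

Re = ρVD/μ = 905.7·10.66·0.03599/0.296 = 1174.
Re < 2300 → laminar, so f = 64/Re = 0.05452 (roughness is irrelevant in laminar flow).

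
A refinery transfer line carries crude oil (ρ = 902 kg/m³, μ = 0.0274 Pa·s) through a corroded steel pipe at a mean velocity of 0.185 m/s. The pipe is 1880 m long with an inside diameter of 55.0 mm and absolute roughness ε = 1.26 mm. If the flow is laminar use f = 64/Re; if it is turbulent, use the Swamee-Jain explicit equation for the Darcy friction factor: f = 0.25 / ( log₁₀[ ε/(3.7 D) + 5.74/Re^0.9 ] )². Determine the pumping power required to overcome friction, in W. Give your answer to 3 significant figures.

P ≈ 44.3 W

Reynolds number Re = ρVD/μ = 902 · 0.185 · 0.055 / 0.0274 = 335.
Re < 2300 → laminar flow, so f = 64/Re = 64/335 = 0.1911 (the turbulent correlation is not needed).
Darcy-Weisbach: ΔP = f(L/D)(ρV²/2) = 0.1911·(1880/0.055)·(902·0.185²/2) = 0.1911·3.418e+04·15.44 = 1.008e+05 Pa.
Q = V·A = 0.185·0.002376 = 0.0004395 m³/s.
Pumping power P = QΔP = 0.0004395·1.008e+05 = 44.31 W = 44.3 W.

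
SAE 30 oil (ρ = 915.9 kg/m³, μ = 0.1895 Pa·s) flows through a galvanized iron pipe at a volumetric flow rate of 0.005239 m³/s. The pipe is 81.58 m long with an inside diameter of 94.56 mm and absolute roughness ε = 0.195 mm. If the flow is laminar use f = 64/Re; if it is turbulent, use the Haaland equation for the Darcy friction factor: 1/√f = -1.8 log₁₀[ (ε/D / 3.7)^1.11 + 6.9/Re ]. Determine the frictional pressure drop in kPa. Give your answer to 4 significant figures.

Cross-sectional area A = πD²/4 = π(0.09456)²/4 = 0.007023 m²; mean velocity V = Q/A = 0.005239/0.007023 = 0.746 m/s.
Reynolds number Re = ρVD/μ = 915.9 · 0.746 · 0.09456 / 0.19 = 340.9.
Re < 2300 → laminar flow, so f = 64/Re = 64/340.9 = 0.1877 (the turbulent correlation is not needed).
Darcy-Weisbach: ΔP = f(L/D)(ρV²/2) = 0.1877·(81.58/0.09456)·(915.9·0.746²/2) = 0.1877·862.7·254.9 = 4.127e+04 Pa.
ΔP = 4.127e+04 Pa = 41.27 kPa.

ΔP ≈ 41.27 kPa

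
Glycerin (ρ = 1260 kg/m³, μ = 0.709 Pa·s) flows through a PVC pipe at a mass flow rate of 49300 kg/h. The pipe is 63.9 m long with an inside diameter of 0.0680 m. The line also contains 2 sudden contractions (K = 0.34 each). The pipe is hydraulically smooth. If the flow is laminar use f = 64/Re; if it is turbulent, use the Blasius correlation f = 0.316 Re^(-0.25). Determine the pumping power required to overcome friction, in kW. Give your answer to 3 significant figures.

P ≈ 10.2 kW

ṁ = 49300 kg/h = 49300/3600 = 13.69 kg/s.
A = πD²/4 = π(0.068)²/4 = 0.003632 m²; mean velocity V = ṁ/(ρA) = 13.69/(1260 · 0.003632) = 2.993 m/s.
Reynolds number Re = ρVD/μ = 1260 · 2.993 · 0.068 / 0.709 = 361.7.
Re < 2300 → laminar flow, so f = 64/Re = 64/361.7 = 0.177 (the turbulent correlation is not needed).
Total minor-loss coefficient ΣK = 2·0.34 = 0.68.
ΔP = [f·L/D + ΣK]·(ρV²/2) = [0.177·63.9/0.068 + 0.68]·(1260·2.993²/2) = [166.3 + 0.68]·5643 = 9.421e+05 Pa.
Q = ṁ/ρ = 13.69/1260 = 0.01087 m³/s.
Pumping power P = QΔP = 0.01087·9.421e+05 = 10240 W = 10.2 kW.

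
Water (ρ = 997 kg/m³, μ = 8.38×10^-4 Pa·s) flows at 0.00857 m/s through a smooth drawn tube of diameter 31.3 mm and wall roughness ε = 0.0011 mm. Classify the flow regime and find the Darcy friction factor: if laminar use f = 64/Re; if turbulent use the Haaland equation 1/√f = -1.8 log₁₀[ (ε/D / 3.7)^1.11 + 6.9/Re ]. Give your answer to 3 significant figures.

f ≈ 0.201

Re = ρVD/μ = 997·0.00857·0.0313/0.000838 = 319.1.
Re < 2300 → laminar, so f = 64/Re = 0.2005 (roughness is irrelevant in laminar flow).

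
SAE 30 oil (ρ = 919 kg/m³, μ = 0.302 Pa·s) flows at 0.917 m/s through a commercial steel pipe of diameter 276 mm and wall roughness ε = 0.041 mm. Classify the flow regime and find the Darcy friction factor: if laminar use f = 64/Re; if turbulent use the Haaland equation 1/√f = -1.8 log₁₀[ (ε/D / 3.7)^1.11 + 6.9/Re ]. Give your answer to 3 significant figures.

Re = ρVD/μ = 919·0.917·0.276/0.302 = 770.2.
Re < 2300 → laminar, so f = 64/Re = 0.0831 (roughness is irrelevant in laminar flow).

f ≈ 0.0831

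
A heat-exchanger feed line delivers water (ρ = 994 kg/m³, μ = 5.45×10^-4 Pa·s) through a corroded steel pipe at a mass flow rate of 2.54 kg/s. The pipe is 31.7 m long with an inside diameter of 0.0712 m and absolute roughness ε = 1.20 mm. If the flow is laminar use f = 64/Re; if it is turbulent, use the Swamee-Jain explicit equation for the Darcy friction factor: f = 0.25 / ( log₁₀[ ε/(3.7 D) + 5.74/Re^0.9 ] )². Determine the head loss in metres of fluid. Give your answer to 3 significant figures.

A = πD²/4 = π(0.0712)²/4 = 0.003982 m²; mean velocity V = ṁ/(ρA) = 2.54/(994 · 0.003982) = 0.6418 m/s.
Reynolds number Re = ρVD/μ = 994 · 0.6418 · 0.0712 / 0.000545 = 8.334e+04.
Re > 4000 → turbulent. Relative roughness ε/D = 0.0012/0.0712 = 0.0169. Swamee-Jain: f = 0.25/(log₁₀[0.0169/3.7 + 5.74/8.334e+04^0.9])² = 0.25/(log₁₀[0.00456 + 0.000214])² = 0.25/(-2.322)² = 0.04638.
Darcy-Weisbach: ΔP = f(L/D)(ρV²/2) = 0.04638·(31.7/0.0712)·(994·0.6418²/2) = 0.04638·445.2·204.7 = 4228 Pa.
Head loss h_f = ΔP/(ρg) = 4228/(994·9.81) = 0.434 m.

h_f ≈ 0.434 m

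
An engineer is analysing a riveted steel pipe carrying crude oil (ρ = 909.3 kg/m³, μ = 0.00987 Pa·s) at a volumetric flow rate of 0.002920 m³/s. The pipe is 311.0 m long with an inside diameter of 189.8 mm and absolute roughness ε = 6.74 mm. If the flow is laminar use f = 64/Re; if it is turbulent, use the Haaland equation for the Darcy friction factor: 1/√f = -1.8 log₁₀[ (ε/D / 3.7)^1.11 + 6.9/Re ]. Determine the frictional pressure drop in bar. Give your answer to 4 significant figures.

Cross-sectional area A = πD²/4 = π(0.1898)²/4 = 0.02829 m²; mean velocity V = Q/A = 0.00292/0.02829 = 0.1032 m/s.
Reynolds number Re = ρVD/μ = 909.3 · 0.1032 · 0.1898 / 0.00987 = 1805.
Re < 2300 → laminar flow, so f = 64/Re = 64/1805 = 0.03546 (the turbulent correlation is not needed).
Darcy-Weisbach: ΔP = f(L/D)(ρV²/2) = 0.03546·(311/0.1898)·(909.3·0.1032²/2) = 0.03546·1639·4.843 = 281.4 Pa.
ΔP = 281.4 Pa = 0.002814 bar.

ΔP ≈ 0.002814 bar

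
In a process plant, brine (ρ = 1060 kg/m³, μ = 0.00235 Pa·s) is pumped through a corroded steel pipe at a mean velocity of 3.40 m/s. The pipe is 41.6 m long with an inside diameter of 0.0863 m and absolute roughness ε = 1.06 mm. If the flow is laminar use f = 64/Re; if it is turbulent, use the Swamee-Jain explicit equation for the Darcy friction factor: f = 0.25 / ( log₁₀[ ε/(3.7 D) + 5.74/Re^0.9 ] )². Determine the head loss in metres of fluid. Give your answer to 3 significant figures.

Reynolds number Re = ρVD/μ = 1060 · 3.4 · 0.0863 / 0.00235 = 1.324e+05.
Re > 4000 → turbulent. Relative roughness ε/D = 0.00106/0.0863 = 0.0123. Swamee-Jain: f = 0.25/(log₁₀[0.0123/3.7 + 5.74/1.324e+05^0.9])² = 0.25/(log₁₀[0.00332 + 0.000141])² = 0.25/(-2.461)² = 0.04128.
Darcy-Weisbach: ΔP = f(L/D)(ρV²/2) = 0.04128·(41.6/0.0863)·(1060·3.4²/2) = 0.04128·482·6127 = 1.219e+05 Pa.
Head loss h_f = ΔP/(ρg) = 1.219e+05/(1060·9.81) = 11.7 m.

h_f ≈ 11.7 m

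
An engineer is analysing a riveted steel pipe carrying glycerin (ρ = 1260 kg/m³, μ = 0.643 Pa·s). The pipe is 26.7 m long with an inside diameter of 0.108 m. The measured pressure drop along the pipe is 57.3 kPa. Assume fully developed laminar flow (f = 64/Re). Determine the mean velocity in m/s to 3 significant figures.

V ≈ 1.22 m/s

For laminar flow, f = 64/Re with Re = ρVD/μ, so Darcy-Weisbach reduces to ΔP = 32μLV/D². Solving for V: V = ΔP·D²/(32μL) = 5.73e+04·(0.108)²/(32·0.643·26.7) = 1.217 m/s.
Check: Re = ρVD/μ = 1260·1.217·0.108/0.643 = 257.5 < 2300, so the laminar assumption holds.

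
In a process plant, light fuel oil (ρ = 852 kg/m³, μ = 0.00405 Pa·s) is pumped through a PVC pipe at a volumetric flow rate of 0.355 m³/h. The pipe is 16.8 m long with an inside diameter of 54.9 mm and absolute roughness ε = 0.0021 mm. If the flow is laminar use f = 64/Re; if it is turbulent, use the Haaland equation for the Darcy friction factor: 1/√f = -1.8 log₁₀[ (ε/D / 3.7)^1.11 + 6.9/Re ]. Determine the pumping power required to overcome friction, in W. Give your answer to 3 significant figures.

Q = 0.355 m³/h = 0.355/3600 = 9.861e-05 m³/s.
Cross-sectional area A = πD²/4 = π(0.0549)²/4 = 0.002367 m²; mean velocity V = Q/A = 9.861e-05/0.002367 = 0.04166 m/s.
Reynolds number Re = ρVD/μ = 852 · 0.04166 · 0.0549 / 0.00405 = 481.1.
Re < 2300 → laminar flow, so f = 64/Re = 64/481.1 = 0.133 (the turbulent correlation is not needed).
Darcy-Weisbach: ΔP = f(L/D)(ρV²/2) = 0.133·(16.8/0.0549)·(852·0.04166²/2) = 0.133·306·0.7393 = 30.09 Pa.
Pumping power P = QΔP = 9.861e-05·30.09 = 0.002967 W = 0.00297 W.

P ≈ 0.00297 W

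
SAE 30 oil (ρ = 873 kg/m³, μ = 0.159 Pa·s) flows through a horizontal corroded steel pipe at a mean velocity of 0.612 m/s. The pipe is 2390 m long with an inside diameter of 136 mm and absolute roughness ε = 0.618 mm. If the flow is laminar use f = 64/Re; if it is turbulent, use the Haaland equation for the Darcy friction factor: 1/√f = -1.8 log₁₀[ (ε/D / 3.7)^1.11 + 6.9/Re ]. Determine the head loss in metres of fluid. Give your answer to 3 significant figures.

h_f ≈ 47.0 m

Reynolds number Re = ρVD/μ = 873 · 0.612 · 0.136 / 0.159 = 457.
Re < 2300 → laminar flow, so f = 64/Re = 64/457 = 0.14 (the turbulent correlation is not needed).
Darcy-Weisbach: ΔP = f(L/D)(ρV²/2) = 0.14·(2390/0.136)·(873·0.612²/2) = 0.14·1.757e+04·163.5 = 4.024e+05 Pa.
Head loss h_f = ΔP/(ρg) = 4.024e+05/(873·9.81) = 47.0 m.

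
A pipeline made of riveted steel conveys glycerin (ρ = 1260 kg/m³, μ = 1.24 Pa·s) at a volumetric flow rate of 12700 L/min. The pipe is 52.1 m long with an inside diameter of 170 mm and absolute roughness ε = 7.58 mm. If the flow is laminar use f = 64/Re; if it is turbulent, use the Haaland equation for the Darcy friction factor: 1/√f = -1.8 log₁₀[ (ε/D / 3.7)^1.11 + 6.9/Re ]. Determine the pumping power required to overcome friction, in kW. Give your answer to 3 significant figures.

Q = 12700 L/min = 12700/60000 = 0.2117 m³/s.
Cross-sectional area A = πD²/4 = π(0.17)²/4 = 0.0227 m²; mean velocity V = Q/A = 0.2117/0.0227 = 9.325 m/s.
Reynolds number Re = ρVD/μ = 1260 · 9.325 · 0.17 / 1.24 = 1611.
Re < 2300 → laminar flow, so f = 64/Re = 64/1611 = 0.03973 (the turbulent correlation is not needed).
Darcy-Weisbach: ΔP = f(L/D)(ρV²/2) = 0.03973·(52.1/0.17)·(1260·9.325²/2) = 0.03973·306.5·5.479e+04 = 6.671e+05 Pa.
Pumping power P = QΔP = 0.2117·6.671e+05 = 141200 W = 141 kW.

P ≈ 141 kW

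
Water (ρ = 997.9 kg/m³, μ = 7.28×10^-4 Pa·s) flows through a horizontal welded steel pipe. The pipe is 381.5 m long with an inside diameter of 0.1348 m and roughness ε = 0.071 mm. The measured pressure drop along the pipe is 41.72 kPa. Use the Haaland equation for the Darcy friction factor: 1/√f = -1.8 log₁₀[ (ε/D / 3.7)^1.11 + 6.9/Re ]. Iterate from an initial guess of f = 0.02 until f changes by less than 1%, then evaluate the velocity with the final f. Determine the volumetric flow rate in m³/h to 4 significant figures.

Rearranging Darcy-Weisbach: V = √(2·ΔP·D/(f·L·ρ)). With ε/D = 7.1e-05/0.1348 = 0.000527, iterate starting from f = 0.02:
  f = 0.02 → V = √(2·4.172e+04·0.1348/(0.02·381.5·997.9)) = 1.215 m/s; Re = ρVD/μ = 2.246e+05; f → 0.0186
  f = 0.0186 → V = 1.26 m/s; Re = 2.329e+05; f → 0.01855
Converged (Δf/f < 1%). With the final f = 0.01855: V = √(2·4.172e+04·0.1348/(0.01855·381.5·997.9)) = 1.262 m/s.
Q = V·A = 1.262·(π/4·0.1348²) = 0.01801 m³/s = 64.84 m³/h.

Q ≈ 64.84 m³/h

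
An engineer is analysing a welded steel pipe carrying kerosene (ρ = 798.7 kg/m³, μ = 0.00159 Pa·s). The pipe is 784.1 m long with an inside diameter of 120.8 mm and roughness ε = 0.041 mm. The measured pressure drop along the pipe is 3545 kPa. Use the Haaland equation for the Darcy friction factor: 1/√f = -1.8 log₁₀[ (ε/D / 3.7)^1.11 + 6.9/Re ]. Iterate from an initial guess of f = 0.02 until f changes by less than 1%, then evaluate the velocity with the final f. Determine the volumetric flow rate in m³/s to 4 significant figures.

Q ≈ 0.1048 m³/s

Rearranging Darcy-Weisbach: V = √(2·ΔP·D/(f·L·ρ)). With ε/D = 4.1e-05/0.1208 = 0.000339, iterate starting from f = 0.02:
  f = 0.02 → V = √(2·3.545e+06·0.1208/(0.02·784.1·798.7)) = 8.269 m/s; Re = ρVD/μ = 5.018e+05; f → 0.01646
  f = 0.01646 → V = 9.115 m/s; Re = 5.531e+05; f → 0.01637
Converged (Δf/f < 1%). With the final f = 0.01637: V = √(2·3.545e+06·0.1208/(0.01637·784.1·798.7)) = 9.141 m/s.
Q = V·A = 9.141·(π/4·0.1208²) = 0.1048 m³/s = 0.1048 m³/s.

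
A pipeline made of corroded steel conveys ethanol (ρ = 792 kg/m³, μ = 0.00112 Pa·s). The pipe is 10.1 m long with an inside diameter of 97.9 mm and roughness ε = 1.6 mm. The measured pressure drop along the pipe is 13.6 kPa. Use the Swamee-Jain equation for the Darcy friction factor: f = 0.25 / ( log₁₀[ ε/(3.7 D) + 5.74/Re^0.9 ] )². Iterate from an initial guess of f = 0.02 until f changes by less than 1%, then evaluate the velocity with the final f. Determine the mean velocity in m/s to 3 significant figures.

V ≈ 2.71 m/s

Rearranging Darcy-Weisbach: V = √(2·ΔP·D/(f·L·ρ)). With ε/D = 0.0016/0.0979 = 0.0163, iterate starting from f = 0.02:
  f = 0.02 → V = √(2·1.36e+04·0.0979/(0.02·10.1·792)) = 4.08 m/s; Re = ρVD/μ = 2.824e+05; f → 0.04535
  f = 0.04535 → V = 2.709 m/s; Re = 1.876e+05; f → 0.04547
Converged (Δf/f < 1%). With the final f = 0.04547: V = √(2·1.36e+04·0.0979/(0.04547·10.1·792)) = 2.706 m/s.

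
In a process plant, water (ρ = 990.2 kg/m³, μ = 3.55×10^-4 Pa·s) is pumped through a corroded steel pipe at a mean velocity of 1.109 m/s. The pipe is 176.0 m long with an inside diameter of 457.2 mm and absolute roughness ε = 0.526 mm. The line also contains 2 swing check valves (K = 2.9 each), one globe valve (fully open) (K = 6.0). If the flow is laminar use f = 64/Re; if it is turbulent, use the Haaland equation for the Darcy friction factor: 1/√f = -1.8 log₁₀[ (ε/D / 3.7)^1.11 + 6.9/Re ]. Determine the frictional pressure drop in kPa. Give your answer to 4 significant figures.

Reynolds number Re = ρVD/μ = 990.2 · 1.109 · 0.4572 / 0.000355 = 1.414e+06.
Re > 4000 → turbulent. Relative roughness ε/D = 0.000526/0.4572 = 0.00115. Haaland: 1/√f = -1.8 log₁₀[(0.00115/3.7)^1.11 + 6.9/1.414e+06] = -1.8 log₁₀[0.000128 + 4.88e-06] = 6.978, so f = 0.02053.
Total minor-loss coefficient ΣK = 2·2.9 + 1·6 = 11.8.
ΔP = [f·L/D + ΣK]·(ρV²/2) = [0.02053·176/0.4572 + 11.8]·(990.2·1.109²/2) = [7.905 + 11.8]·608.9 = 1.2e+04 Pa.
ΔP = 1.2e+04 Pa = 12.00 kPa.

ΔP ≈ 12.00 kPa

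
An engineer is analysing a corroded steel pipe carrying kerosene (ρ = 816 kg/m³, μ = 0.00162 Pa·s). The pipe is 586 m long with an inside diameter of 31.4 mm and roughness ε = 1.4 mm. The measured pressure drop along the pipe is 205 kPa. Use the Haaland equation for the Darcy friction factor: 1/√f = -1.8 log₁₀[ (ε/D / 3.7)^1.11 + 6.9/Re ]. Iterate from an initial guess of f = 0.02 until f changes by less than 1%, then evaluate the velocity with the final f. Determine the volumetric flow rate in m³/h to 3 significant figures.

Q ≈ 1.72 m³/h

Rearranging Darcy-Weisbach: V = √(2·ΔP·D/(f·L·ρ)). With ε/D = 0.0014/0.0314 = 0.0446, iterate starting from f = 0.02:
  f = 0.02 → V = √(2·2.05e+05·0.0314/(0.02·586·816)) = 1.16 m/s; Re = ρVD/μ = 1.835e+04; f → 0.06942
  f = 0.06942 → V = 0.6228 m/s; Re = 9850; f → 0.0706
  f = 0.0706 → V = 0.6175 m/s; Re = 9767; f → 0.07062
Converged (Δf/f < 1%). With the final f = 0.07062: V = √(2·2.05e+05·0.0314/(0.07062·586·816)) = 0.6174 m/s.
Q = V·A = 0.6174·(π/4·0.0314²) = 0.0004781 m³/s = 1.72 m³/h.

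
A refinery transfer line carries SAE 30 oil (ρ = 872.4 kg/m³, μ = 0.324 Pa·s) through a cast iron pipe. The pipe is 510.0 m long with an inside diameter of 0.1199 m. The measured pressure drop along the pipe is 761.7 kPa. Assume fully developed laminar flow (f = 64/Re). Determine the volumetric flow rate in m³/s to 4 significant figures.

For laminar flow, f = 64/Re with Re = ρVD/μ, so Darcy-Weisbach reduces to ΔP = 32μLV/D². Solving for V: V = ΔP·D²/(32μL) = 7.617e+05·(0.1199)²/(32·0.324·510) = 2.071 m/s.
Check: Re = ρVD/μ = 872.4·2.071·0.1199/0.324 = 668.6 < 2300, so the laminar assumption holds.
Q = V·A = 2.071·(π/4·0.1199²) = 0.02338 m³/s = 0.02338 m³/s.

Q ≈ 0.02338 m³/s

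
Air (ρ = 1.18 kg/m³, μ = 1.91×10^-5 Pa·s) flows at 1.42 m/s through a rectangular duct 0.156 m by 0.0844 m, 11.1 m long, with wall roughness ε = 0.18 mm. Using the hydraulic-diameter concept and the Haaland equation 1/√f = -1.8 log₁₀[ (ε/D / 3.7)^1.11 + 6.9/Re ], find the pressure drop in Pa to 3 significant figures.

ΔP ≈ 4.02 Pa

Hydraulic diameter D_h = 4A/P = 4·(0.156·0.0844)/(2·(0.156+0.0844)) = 0.05267/0.4808 = 0.1095 m.
Re = ρVD_h/μ = 1.18·1.42·0.1095/1.91e-05 = 9609.
ε/D_h = 0.00018/0.1095 = 0.00164; Haaland gives 1/√f = -1.8 log₁₀[0.00019+0.000718] = 5.475, so f = 0.03336.
ΔP = f(L/D_h)(ρV²/2) = 0.03336·11.1/0.1095·1.19 = 4.021 Pa.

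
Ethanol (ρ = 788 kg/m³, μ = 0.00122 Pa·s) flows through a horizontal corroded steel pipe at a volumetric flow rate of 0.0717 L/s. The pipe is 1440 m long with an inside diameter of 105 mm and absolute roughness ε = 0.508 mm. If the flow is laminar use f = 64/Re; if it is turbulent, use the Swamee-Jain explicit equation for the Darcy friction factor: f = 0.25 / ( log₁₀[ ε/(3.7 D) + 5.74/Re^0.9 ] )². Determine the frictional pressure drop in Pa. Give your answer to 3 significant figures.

Q = 0.0717 L/s = 0.0717/1000 = 7.17e-05 m³/s.
Cross-sectional area A = πD²/4 = π(0.105)²/4 = 0.008659 m²; mean velocity V = Q/A = 7.17e-05/0.008659 = 0.00828 m/s.
Reynolds number Re = ρVD/μ = 788 · 0.00828 · 0.105 / 0.00122 = 561.6.
Re < 2300 → laminar flow, so f = 64/Re = 64/561.6 = 0.114 (the turbulent correlation is not needed).
Darcy-Weisbach: ΔP = f(L/D)(ρV²/2) = 0.114·(1440/0.105)·(788·0.00828²/2) = 0.114·1.371e+04·0.02701 = 42.22 Pa.

ΔP ≈ 42.2 Pa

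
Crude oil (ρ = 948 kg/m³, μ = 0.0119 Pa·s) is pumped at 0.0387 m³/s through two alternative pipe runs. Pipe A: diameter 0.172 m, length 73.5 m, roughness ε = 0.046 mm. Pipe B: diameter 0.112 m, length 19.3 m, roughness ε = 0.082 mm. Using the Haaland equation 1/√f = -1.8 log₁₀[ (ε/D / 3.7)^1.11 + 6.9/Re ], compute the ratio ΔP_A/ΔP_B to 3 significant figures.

ΔP_A/ΔP_B ≈ 0.466

Pipe A: V = Q/A = 0.0387/0.02324 = 1.666 m/s; Re = 2.282e+04; ε/D = 0.000267; Haaland → f = 0.02542; ΔP_A = f(L/D)(ρV²/2) = 1.428e+04 Pa.
Pipe B: V = Q/A = 0.0387/0.009852 = 3.928 m/s; Re = 3.505e+04; ε/D = 0.000732; Haaland → f = 0.02433; ΔP_B = f(L/D)(ρV²/2) = 3.066e+04 Pa.
ΔP_A/ΔP_B = 1.428e+04/3.066e+04 = 0.466.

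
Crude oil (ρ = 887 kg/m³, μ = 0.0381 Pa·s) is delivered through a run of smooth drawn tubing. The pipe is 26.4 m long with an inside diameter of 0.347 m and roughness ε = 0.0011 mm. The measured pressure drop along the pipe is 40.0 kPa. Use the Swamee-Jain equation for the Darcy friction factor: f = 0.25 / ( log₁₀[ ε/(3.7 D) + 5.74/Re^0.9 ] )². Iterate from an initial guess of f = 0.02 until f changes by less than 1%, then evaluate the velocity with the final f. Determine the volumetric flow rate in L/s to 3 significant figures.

Rearranging Darcy-Weisbach: V = √(2·ΔP·D/(f·L·ρ)). With ε/D = 1.1e-06/0.347 = 3.17e-06, iterate starting from f = 0.02:
  f = 0.02 → V = √(2·4e+04·0.347/(0.02·26.4·887)) = 7.699 m/s; Re = ρVD/μ = 6.22e+04; f → 0.01979
  f = 0.01979 → V = 7.739 m/s; Re = 6.252e+04; f → 0.01977
Converged (Δf/f < 1%). With the final f = 0.01977: V = √(2·4e+04·0.347/(0.01977·26.4·887)) = 7.744 m/s.
Q = V·A = 7.744·(π/4·0.347²) = 0.7323 m³/s = 732 L/s.

Q ≈ 732 L/s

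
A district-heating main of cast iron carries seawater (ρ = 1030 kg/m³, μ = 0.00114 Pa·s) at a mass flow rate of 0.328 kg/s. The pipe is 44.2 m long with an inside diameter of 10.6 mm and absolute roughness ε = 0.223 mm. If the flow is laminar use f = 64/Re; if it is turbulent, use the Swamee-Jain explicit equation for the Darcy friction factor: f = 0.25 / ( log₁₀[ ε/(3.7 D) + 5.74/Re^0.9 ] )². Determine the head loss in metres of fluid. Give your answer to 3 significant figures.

h_f ≈ 142 m

A = πD²/4 = π(0.0106)²/4 = 8.825e-05 m²; mean velocity V = ṁ/(ρA) = 0.328/(1030 · 8.825e-05) = 3.609 m/s.
Reynolds number Re = ρVD/μ = 1030 · 3.609 · 0.0106 / 0.00114 = 3.456e+04.
Re > 4000 → turbulent. Relative roughness ε/D = 0.000223/0.0106 = 0.021. Swamee-Jain: f = 0.25/(log₁₀[0.021/3.7 + 5.74/3.456e+04^0.9])² = 0.25/(log₁₀[0.00569 + 0.000472])² = 0.25/(-2.211)² = 0.05116.
Darcy-Weisbach: ΔP = f(L/D)(ρV²/2) = 0.05116·(44.2/0.0106)·(1030·3.609²/2) = 0.05116·4170·6706 = 1.431e+06 Pa.
Head loss h_f = ΔP/(ρg) = 1.431e+06/(1030·9.81) = 142 m.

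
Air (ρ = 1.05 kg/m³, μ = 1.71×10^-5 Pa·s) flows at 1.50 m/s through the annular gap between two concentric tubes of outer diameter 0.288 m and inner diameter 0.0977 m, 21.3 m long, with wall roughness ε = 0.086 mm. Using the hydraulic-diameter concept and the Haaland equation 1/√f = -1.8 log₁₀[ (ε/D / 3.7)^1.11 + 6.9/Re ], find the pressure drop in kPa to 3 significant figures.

ΔP ≈ 0.00362 kPa

Hydraulic diameter D_h = 4A/P = D_o - D_i = 0.288 - 0.0977 = 0.1903 m.
Re = ρVD_h/μ = 1.05·1.5·0.1903/1.71e-05 = 1.753e+04.
ε/D_h = 8.6e-05/0.1903 = 0.000452; Haaland gives 1/√f = -1.8 log₁₀[4.53e-05+0.000394] = 6.044, so f = 0.02738.
ΔP = f(L/D_h)(ρV²/2) = 0.02738·21.3/0.1903·1.181 = 3.62 Pa.
ΔP = 0.00362 kPa.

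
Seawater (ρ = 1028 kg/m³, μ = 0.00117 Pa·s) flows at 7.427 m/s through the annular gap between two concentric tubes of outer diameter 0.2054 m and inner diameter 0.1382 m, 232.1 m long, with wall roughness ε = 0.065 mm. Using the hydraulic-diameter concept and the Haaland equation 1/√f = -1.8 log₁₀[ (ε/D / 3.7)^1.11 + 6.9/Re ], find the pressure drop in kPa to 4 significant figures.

Hydraulic diameter D_h = 4A/P = D_o - D_i = 0.2054 - 0.1382 = 0.0672 m.
Re = ρVD_h/μ = 1028·7.427·0.0672/0.00117 = 4.385e+05.
ε/D_h = 6.5e-05/0.0672 = 0.000967; Haaland gives 1/√f = -1.8 log₁₀[0.000105+1.57e-05] = 7.049, so f = 0.02012.
ΔP = f(L/D_h)(ρV²/2) = 0.02012·232.1/0.0672·2.835e+04 = 1.971e+06 Pa.
ΔP = 1971 kPa.

ΔP ≈ 1971 kPa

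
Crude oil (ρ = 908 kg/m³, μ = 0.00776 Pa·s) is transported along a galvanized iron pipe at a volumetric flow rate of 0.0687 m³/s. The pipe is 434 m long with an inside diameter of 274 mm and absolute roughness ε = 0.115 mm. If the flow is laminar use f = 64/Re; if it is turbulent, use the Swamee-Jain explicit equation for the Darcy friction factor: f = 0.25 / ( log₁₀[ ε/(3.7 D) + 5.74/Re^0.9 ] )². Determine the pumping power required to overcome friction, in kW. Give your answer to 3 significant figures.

P ≈ 1.58 kW

Cross-sectional area A = πD²/4 = π(0.274)²/4 = 0.05896 m²; mean velocity V = Q/A = 0.0687/0.05896 = 1.165 m/s.
Reynolds number Re = ρVD/μ = 908 · 1.165 · 0.274 / 0.00776 = 3.735e+04.
Re > 4000 → turbulent. Relative roughness ε/D = 0.000115/0.274 = 0.00042. Swamee-Jain: f = 0.25/(log₁₀[0.00042/3.7 + 5.74/3.735e+04^0.9])² = 0.25/(log₁₀[0.000113 + 0.00044])² = 0.25/(-3.257)² = 0.02357.
Darcy-Weisbach: ΔP = f(L/D)(ρV²/2) = 0.02357·(434/0.274)·(908·1.165²/2) = 0.02357·1584·616.3 = 2.301e+04 Pa.
Pumping power P = QΔP = 0.0687·2.301e+04 = 1581 W = 1.58 kW.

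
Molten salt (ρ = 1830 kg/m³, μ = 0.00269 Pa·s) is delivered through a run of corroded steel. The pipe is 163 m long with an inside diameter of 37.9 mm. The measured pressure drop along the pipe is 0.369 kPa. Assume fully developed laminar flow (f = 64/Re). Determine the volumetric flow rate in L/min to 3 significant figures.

Q ≈ 2.56 L/min

For laminar flow, f = 64/Re with Re = ρVD/μ, so Darcy-Weisbach reduces to ΔP = 32μLV/D². Solving for V: V = ΔP·D²/(32μL) = 369·(0.0379)²/(32·0.00269·163) = 0.03778 m/s.
Check: Re = ρVD/μ = 1830·0.03778·0.0379/0.00269 = 974 < 2300, so the laminar assumption holds.
Q = V·A = 0.03778·(π/4·0.0379²) = 4.262e-05 m³/s = 2.56 L/min.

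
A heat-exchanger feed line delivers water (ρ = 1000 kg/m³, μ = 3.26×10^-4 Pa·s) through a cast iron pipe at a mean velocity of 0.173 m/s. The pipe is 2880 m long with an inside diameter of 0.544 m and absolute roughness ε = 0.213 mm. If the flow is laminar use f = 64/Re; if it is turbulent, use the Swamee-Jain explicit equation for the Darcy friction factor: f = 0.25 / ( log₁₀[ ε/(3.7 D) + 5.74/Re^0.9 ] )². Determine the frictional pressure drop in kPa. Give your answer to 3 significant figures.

ΔP ≈ 1.40 kPa

Reynolds number Re = ρVD/μ = 1000 · 0.173 · 0.544 / 0.000326 = 2.887e+05.
Re > 4000 → turbulent. Relative roughness ε/D = 0.000213/0.544 = 0.000392. Swamee-Jain: f = 0.25/(log₁₀[0.000392/3.7 + 5.74/2.887e+05^0.9])² = 0.25/(log₁₀[0.000106 + 6.99e-05])² = 0.25/(-3.755)² = 0.01773.
Darcy-Weisbach: ΔP = f(L/D)(ρV²/2) = 0.01773·(2880/0.544)·(1000·0.173²/2) = 0.01773·5294·14.96 = 1405 Pa.
ΔP = 1405 Pa = 1.40 kPa.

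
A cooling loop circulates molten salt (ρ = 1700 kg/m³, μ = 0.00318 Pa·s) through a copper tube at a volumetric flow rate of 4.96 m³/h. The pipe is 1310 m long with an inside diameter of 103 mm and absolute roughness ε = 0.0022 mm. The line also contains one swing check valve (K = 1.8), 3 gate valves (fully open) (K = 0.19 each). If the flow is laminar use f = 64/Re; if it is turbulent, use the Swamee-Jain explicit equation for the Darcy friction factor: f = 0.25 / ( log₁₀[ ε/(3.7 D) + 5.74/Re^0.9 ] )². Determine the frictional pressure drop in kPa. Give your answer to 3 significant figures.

ΔP ≈ 9.46 kPa

Q = 4.96 m³/h = 4.96/3600 = 0.001378 m³/s.
Cross-sectional area A = πD²/4 = π(0.103)²/4 = 0.008332 m²; mean velocity V = Q/A = 0.001378/0.008332 = 0.1654 m/s.
Reynolds number Re = ρVD/μ = 1700 · 0.1654 · 0.103 / 0.00318 = 9105.
Re > 4000 → turbulent. Relative roughness ε/D = 2.2e-06/0.103 = 2.14e-05. Swamee-Jain: f = 0.25/(log₁₀[2.14e-05/3.7 + 5.74/9105^0.9])² = 0.25/(log₁₀[5.77e-06 + 0.00157])² = 0.25/(-2.803)² = 0.03182.
Total minor-loss coefficient ΣK = 1·1.8 + 3·0.19 = 2.37.
ΔP = [f·L/D + ΣK]·(ρV²/2) = [0.03182·1310/0.103 + 2.37]·(1700·0.1654²/2) = [404.7 + 2.37]·23.24 = 9462 Pa.
ΔP = 9462 Pa = 9.46 kPa.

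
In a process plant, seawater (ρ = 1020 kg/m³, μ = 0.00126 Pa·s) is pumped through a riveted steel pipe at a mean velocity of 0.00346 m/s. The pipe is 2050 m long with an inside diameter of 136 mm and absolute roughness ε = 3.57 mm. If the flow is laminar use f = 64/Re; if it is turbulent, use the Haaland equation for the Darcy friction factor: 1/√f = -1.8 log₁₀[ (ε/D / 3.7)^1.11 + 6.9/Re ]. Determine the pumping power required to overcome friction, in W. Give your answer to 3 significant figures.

Reynolds number Re = ρVD/μ = 1020 · 0.00346 · 0.136 / 0.00126 = 380.9.
Re < 2300 → laminar flow, so f = 64/Re = 64/380.9 = 0.168 (the turbulent correlation is not needed).
Darcy-Weisbach: ΔP = f(L/D)(ρV²/2) = 0.168·(2050/0.136)·(1020·0.00346²/2) = 0.168·1.507e+04·0.006106 = 15.46 Pa.
Q = V·A = 0.00346·0.01453 = 5.026e-05 m³/s.
Pumping power P = QΔP = 5.026e-05·15.46 = 7.772×10^-4 W = 7.77×10^-4 W.

P ≈ 7.77×10^-4 W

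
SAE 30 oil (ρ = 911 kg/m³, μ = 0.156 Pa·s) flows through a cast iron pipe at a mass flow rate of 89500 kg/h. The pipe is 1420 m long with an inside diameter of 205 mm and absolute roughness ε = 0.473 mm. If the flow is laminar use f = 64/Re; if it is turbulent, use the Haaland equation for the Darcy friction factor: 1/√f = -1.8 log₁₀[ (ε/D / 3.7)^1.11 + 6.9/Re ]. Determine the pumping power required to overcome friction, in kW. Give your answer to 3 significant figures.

P ≈ 3.81 kW

ṁ = 89500 kg/h = 89500/3600 = 24.86 kg/s.
A = πD²/4 = π(0.205)²/4 = 0.03301 m²; mean velocity V = ṁ/(ρA) = 24.86/(911 · 0.03301) = 0.8268 m/s.
Reynolds number Re = ρVD/μ = 911 · 0.8268 · 0.205 / 0.156 = 989.8.
Re < 2300 → laminar flow, so f = 64/Re = 64/989.8 = 0.06466 (the turbulent correlation is not needed).
Darcy-Weisbach: ΔP = f(L/D)(ρV²/2) = 0.06466·(1420/0.205)·(911·0.8268²/2) = 0.06466·6927·311.4 = 1.395e+05 Pa.
Q = ṁ/ρ = 24.86/911 = 0.02729 m³/s.
Pumping power P = QΔP = 0.02729·1.395e+05 = 3806 W = 3.81 kW.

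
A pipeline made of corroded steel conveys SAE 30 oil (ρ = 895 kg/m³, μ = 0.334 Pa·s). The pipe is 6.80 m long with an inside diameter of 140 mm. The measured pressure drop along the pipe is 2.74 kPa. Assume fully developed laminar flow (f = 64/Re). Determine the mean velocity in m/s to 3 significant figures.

For laminar flow, f = 64/Re with Re = ρVD/μ, so Darcy-Weisbach reduces to ΔP = 32μLV/D². Solving for V: V = ΔP·D²/(32μL) = 2740·(0.14)²/(32·0.334·6.8) = 0.7389 m/s.
Check: Re = ρVD/μ = 895·0.7389·0.14/0.334 = 277.2 < 2300, so the laminar assumption holds.

V ≈ 0.739 m/s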